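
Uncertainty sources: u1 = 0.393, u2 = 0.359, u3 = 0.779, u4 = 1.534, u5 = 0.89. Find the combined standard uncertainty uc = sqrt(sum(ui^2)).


uc = sqrt(0.393^2 + 0.359^2 + 0.779^2 + 1.534^2 + 0.89^2)
uc = sqrt(4.035427)
uc = 2.0088

2.0088


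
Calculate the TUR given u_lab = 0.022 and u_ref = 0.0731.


TUR = u_lab / u_ref
= 0.022 / 0.0731
= 0.3010

0.3010


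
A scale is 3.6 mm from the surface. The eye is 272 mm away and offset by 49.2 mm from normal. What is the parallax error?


error = h * offset / d
= 3.6 * 49.2 / 272
= 0.6512

0.6512


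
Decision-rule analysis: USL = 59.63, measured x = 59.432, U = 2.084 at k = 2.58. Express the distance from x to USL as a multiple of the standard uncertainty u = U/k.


u = U / k = 2.084 / 2.58 = 0.80775194
margin = |USL - x| = |59.63 - 59.432| = 0.198
z = margin / u = 0.198 / 0.80775194
z = 0.2451

0.2451


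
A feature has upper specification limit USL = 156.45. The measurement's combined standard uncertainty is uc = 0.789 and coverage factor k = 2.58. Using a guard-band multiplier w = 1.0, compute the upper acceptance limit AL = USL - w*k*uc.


U = k * uc = 2.58 * 0.789 = 2.03562
guard band g = w * U = 1.0 * 2.03562 = 2.03562
AL = USL - g = 156.45 - 2.03562
AL = 154.4144

154.4144


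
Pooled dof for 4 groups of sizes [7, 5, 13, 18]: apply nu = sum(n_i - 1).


nu = sum_i (n_i - 1)
nu = ((7 - 1) + (5 - 1) + (13 - 1) + (18 - 1))
nu = 6 + 4 + 12 + 17
nu = 39

39


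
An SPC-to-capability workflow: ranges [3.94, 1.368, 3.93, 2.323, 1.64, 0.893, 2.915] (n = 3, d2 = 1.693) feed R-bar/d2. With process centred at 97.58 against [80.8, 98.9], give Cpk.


R_bar = (3.94 + 1.368 + 3.93 + 2.323 + 1.64 + 0.893 + 2.915) / 7 = 2.4298571
sigma = R_bar / d2 = 2.4298571 / 1.693 = 1.4352375
Cp = (USL - LSL)/(6*sigma) = (98.9 - 80.8)/(6*1.4352375) = 2.1019
Cpu = (98.9 - 97.58)/(3*1.4352375) = 0.3066
Cpl = (97.58 - 80.8)/(3*1.4352375) = 3.8971
Cpk = min(Cpu, Cpl) = 0.3066

0.3066


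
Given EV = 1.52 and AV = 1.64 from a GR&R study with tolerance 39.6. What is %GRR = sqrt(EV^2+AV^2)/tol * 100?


GRR = sqrt(EV^2 + AV^2) = sqrt(1.52^2 + 1.64^2) = 2.236068
%GRR = GRR / tol * 100 = 2.236068 / 39.6 * 100
%GRR = 5.6466

5.6466


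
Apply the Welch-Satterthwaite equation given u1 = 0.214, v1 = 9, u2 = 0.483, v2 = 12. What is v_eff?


uc = sqrt(u1^2 + u2^2) = sqrt(0.214^2 + 0.483^2) = 0.52828496
v_eff = uc^4 / (u1^4/v1 + u2^4/v2)
= 0.52828496^4 / (0.214^4/9 + 0.483^4/12)
= 0.077888437 / 0.0047683435
v_eff = 16.3345

16.3345


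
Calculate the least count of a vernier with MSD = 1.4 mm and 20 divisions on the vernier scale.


LC = MSD / n_div
= 1.4 / 20
= 0.0700

0.0700


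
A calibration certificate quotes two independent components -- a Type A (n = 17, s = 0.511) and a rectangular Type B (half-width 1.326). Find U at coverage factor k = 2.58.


u_A = s / sqrt(n) = 0.511 / sqrt(17) = 0.1239357
u_B = half_width / sqrt(3) = 1.326 / sqrt(3) = 0.76556646
uc = sqrt(u_A^2 + u_B^2) = sqrt(0.1239357^2 + 0.76556646^2) = 0.77553341
U = k * uc = 2.58 * 0.77553341
U = 2.0009

2.0009


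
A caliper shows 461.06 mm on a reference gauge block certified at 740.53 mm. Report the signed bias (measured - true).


Systematic error = measured - true
= 461.06 - 740.53
= -279.4700

-279.4700


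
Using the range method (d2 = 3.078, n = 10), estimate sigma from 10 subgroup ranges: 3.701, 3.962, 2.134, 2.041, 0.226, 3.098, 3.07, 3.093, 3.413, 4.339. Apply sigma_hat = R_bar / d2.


R_bar = (3.701 + 3.962 + 2.134 + 2.041 + 0.226 + 3.098 + 3.07 + 3.093 + 3.413 + 4.339) / 10
R_bar = 29.077 / 10 = 2.9077
sigma_hat = R_bar / d2 = 2.9077 / 3.078 = 0.9447

0.9447


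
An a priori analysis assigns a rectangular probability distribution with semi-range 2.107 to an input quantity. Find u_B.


u_B = half_width / sqrt(3)
u_B = 2.107 / 1.7320508
u_B = 1.2165

1.2165


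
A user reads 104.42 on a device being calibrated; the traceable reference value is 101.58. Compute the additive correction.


Correction = standard - reading
= 101.58 - 104.42
= -2.8400

-2.8400


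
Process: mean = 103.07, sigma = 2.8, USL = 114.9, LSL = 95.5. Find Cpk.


Cpu = (USL - mean) / (3*sigma) = (114.9 - 103.07) / (3*2.8) = 1.4083
Cpl = (mean - LSL) / (3*sigma) = (103.07 - 95.5) / (3*2.8) = 0.9012
Cpk = min(Cpu, Cpl) = 0.9012

0.9012


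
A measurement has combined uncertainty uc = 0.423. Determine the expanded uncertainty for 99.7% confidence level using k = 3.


U = k * uc
U = 3 * 0.423
U = 1.2690

1.2690


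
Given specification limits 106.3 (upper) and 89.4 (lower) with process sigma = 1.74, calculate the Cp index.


Cp = (USL - LSL) / (6 * sigma)
= (106.3 - 89.4) / (6 * 1.74)
= 16.9000 / 10.4400
= 1.6188

1.6188


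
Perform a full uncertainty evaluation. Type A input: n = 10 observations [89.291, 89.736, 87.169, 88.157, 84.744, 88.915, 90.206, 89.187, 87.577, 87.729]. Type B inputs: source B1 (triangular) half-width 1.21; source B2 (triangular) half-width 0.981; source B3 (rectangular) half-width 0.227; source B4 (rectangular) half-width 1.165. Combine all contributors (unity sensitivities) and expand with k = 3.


mean = (89.291 + 89.736 + 87.169 + 88.157 + 84.744 + 88.915 + 90.206 + 89.187 + 87.577 + 87.729) / 10 = 88.2711
s = sqrt(sum((x - mean)^2)/(n-1)) = 1.5856009
u_A = s / sqrt(n) = 1.5856009 / sqrt(10) = 0.50141103
u_B1 = 1.21 / sqrt(6) = 0.49398043
u_B2 = 0.981 / sqrt(6) = 0.40049157
u_B3 = 0.227 / sqrt(3) = 0.13105851
u_B4 = 1.165 / sqrt(3) = 0.67261306
uc = sqrt(0.50141103^2 + 0.49398043^2 + 0.40049157^2 + 0.13105851^2 + 0.67261306^2) = 1.0608524
U = k * uc = 3 * 1.0608524
U = 3.1826

3.1826


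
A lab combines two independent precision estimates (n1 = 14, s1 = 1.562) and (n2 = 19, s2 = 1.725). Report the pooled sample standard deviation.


s_p = sqrt(((n1-1)*s1^2 + (n2-1)*s2^2) / (n1+n2-2))
numerator = (14-1)*1.562^2 + (19-1)*1.725^2 = 31.717972 + 53.56125 = 85.279222
denominator = 14 + 19 - 2 = 31
s_p^2 = 85.279222 / 31 = 2.7509426
s_p = sqrt(2.7509426) = 1.6586

1.6586


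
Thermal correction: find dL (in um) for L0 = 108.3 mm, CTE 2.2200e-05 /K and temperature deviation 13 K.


dL = L * alpha * dT
= 108.3 * 2.2200e-05 * 13
= 0.0312554 mm
dL_um = 0.0312554 * 1000 = 31.2554 um

31.2554


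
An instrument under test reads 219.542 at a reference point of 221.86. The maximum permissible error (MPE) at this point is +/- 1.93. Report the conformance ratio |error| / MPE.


e = indication - reference = 219.542 - 221.86 = -2.3180
|e| = 2.3180
ratio = |e| / MPE = 2.3180 / 1.93
ratio = 1.2010

1.2010


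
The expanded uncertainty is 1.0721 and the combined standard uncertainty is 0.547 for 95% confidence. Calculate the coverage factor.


k = U / uc
k = 1.0721 / 0.547
k = 1.96

1.96


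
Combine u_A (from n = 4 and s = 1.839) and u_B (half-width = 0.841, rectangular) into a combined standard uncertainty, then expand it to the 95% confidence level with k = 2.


u_A = s / sqrt(n) = 1.839 / sqrt(4) = 0.9195
u_B = half_width / sqrt(3) = 0.841 / sqrt(3) = 0.48555158
uc = sqrt(u_A^2 + u_B^2) = sqrt(0.9195^2 + 0.48555158^2) = 1.0398272
U = k * uc = 2 * 1.0398272
U = 2.0797

2.0797


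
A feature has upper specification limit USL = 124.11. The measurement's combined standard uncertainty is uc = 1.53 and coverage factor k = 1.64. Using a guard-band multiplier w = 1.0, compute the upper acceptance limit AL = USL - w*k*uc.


U = k * uc = 1.64 * 1.53 = 2.5092
guard band g = w * U = 1.0 * 2.5092 = 2.5092
AL = USL - g = 124.11 - 2.5092
AL = 121.6008

121.6008


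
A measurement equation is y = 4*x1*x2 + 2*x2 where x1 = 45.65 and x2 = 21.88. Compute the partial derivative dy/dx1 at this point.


y = 4*x1*x2 + 2*x2
dy/dx1 = 4*x2
Evaluate at x2 = 21.88: c1 = 4 * 21.88
c1 = 87.5200

87.5200


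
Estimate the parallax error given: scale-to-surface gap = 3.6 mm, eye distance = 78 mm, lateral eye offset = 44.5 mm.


error = h * offset / d
= 3.6 * 44.5 / 78
= 2.0538

2.0538


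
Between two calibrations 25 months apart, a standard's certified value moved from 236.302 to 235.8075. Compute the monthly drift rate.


rate = (v2 - v1) / months
= (235.8075 - 236.302) / 25
= -0.4945 / 25
= -0.0198

-0.0198


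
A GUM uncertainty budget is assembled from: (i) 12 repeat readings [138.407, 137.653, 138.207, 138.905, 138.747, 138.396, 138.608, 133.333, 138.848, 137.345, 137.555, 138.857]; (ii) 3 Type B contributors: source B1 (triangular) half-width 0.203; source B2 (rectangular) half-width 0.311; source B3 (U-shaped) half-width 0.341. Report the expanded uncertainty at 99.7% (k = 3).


mean = (138.407 + 137.653 + 138.207 + 138.905 + 138.747 + 138.396 + 138.608 + 133.333 + 138.848 + 137.345 + 137.555 + 138.857) / 12 = 137.9050833
s = sqrt(sum((x - mean)^2)/(n-1)) = 1.5369924
u_A = s / sqrt(n) = 1.5369924 / sqrt(12) = 0.44369149
u_B1 = 0.203 / sqrt(6) = 0.082874403
u_B2 = 0.311 / sqrt(3) = 0.17955593
u_B3 = 0.341 / sqrt(2) = 0.24112341
uc = sqrt(0.44369149^2 + 0.082874403^2 + 0.17955593^2 + 0.24112341^2) = 0.54232014
U = k * uc = 3 * 0.54232014
U = 1.6270

1.6270


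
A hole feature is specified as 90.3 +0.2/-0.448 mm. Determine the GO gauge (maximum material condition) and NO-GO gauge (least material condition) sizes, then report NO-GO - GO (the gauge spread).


GO = nominal - lower_tol (smallest hole = maximum material condition)
GO = 90.3 - 0.448 = 89.852
NO-GO = nominal + upper_tol (largest hole = least material condition)
NO-GO = 90.3 + 0.2 = 90.5
spread = NO-GO - GO = 90.5 - 89.852 = 0.6480

0.6480


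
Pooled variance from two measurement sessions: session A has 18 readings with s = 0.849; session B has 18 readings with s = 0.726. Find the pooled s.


s_p = sqrt(((n1-1)*s1^2 + (n2-1)*s2^2) / (n1+n2-2))
numerator = (18-1)*0.849^2 + (18-1)*0.726^2 = 12.253617 + 8.960292 = 21.213909
denominator = 18 + 18 - 2 = 34
s_p^2 = 21.213909 / 34 = 0.6239385
s_p = sqrt(0.6239385) = 0.7899

0.7899


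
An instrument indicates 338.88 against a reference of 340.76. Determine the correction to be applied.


Correction = standard - reading
= 340.76 - 338.88
= 1.8800

1.8800


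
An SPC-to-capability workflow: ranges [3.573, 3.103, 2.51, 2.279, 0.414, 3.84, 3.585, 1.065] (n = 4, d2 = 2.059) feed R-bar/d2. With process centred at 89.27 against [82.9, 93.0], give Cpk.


R_bar = (3.573 + 3.103 + 2.51 + 2.279 + 0.414 + 3.84 + 3.585 + 1.065) / 8 = 2.546125
sigma = R_bar / d2 = 2.546125 / 2.059 = 1.2365833
Cp = (USL - LSL)/(6*sigma) = (93.0 - 82.9)/(6*1.2365833) = 1.3613
Cpu = (93.0 - 89.27)/(3*1.2365833) = 1.0055
Cpl = (89.27 - 82.9)/(3*1.2365833) = 1.7171
Cpk = min(Cpu, Cpl) = 1.0055

1.0055


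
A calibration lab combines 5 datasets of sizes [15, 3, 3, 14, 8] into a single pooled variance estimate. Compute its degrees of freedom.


nu = sum_i (n_i - 1)
nu = ((15 - 1) + (3 - 1) + (3 - 1) + (14 - 1) + (8 - 1))
nu = 14 + 2 + 2 + 13 + 7
nu = 38

38


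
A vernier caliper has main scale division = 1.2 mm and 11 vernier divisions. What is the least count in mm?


LC = MSD / n_div
= 1.2 / 11
= 0.1091

0.1091


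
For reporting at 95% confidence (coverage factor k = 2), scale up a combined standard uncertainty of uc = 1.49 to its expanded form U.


U = k * uc
U = 2 * 1.49
U = 2.9800

2.9800


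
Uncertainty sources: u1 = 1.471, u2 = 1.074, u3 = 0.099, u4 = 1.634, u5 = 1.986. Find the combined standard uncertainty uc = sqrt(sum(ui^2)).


uc = sqrt(1.471^2 + 1.074^2 + 0.099^2 + 1.634^2 + 1.986^2)
uc = sqrt(9.94127)
uc = 3.1530

3.1530


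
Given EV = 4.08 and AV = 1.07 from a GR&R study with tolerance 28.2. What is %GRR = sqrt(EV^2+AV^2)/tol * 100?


GRR = sqrt(EV^2 + AV^2) = sqrt(4.08^2 + 1.07^2) = 4.2179734
%GRR = GRR / tol * 100 = 4.2179734 / 28.2 * 100
%GRR = 14.9574

14.9574


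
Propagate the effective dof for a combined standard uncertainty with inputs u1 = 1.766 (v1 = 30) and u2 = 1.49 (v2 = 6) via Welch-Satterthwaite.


uc = sqrt(u1^2 + u2^2) = sqrt(1.766^2 + 1.49^2) = 2.3105965
v_eff = uc^4 / (u1^4/v1 + u2^4/v2)
= 2.3105965^4 / (1.766^4/30 + 1.49^4/6)
= 28.503385 / 1.1456953
v_eff = 24.8787

24.8787


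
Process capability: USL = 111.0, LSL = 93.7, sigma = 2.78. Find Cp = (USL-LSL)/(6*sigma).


Cp = (USL - LSL) / (6 * sigma)
= (111.0 - 93.7) / (6 * 2.78)
= 17.3000 / 16.6800
= 1.0372

1.0372


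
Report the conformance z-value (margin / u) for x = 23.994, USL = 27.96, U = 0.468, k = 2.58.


u = U / k = 0.468 / 2.58 = 0.18139535
margin = |USL - x| = |27.96 - 23.994| = 3.966
z = margin / u = 3.966 / 0.18139535
z = 21.8638

21.8638


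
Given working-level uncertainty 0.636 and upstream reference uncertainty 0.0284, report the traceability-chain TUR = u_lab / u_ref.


TUR = u_lab / u_ref
= 0.636 / 0.0284
= 22.3944

22.3944


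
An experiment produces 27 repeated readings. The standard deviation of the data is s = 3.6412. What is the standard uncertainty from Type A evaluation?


u_A = s / sqrt(n)
u_A = 3.6412 / sqrt(27)
u_A = 3.6412 / 5.1961524
u_A = 0.7007

0.7007


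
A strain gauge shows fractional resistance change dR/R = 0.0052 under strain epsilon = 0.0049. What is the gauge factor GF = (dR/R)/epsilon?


GF = (dR/R) / epsilon
= 0.0052 / 0.0049
= 1.0612

1.0612


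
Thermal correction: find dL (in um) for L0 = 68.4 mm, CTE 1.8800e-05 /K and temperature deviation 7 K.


dL = L * alpha * dT
= 68.4 * 1.8800e-05 * 7
= 0.0090014 mm
dL_um = 0.0090014 * 1000 = 9.0014 um

9.0014


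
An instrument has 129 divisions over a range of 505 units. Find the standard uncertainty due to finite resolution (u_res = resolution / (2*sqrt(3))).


resolution = range / divisions
resolution = 505 / 129 = 3.9147287
u_res = resolution / (2*sqrt(3))
u_res = 3.9147287 / 3.4641016
u_res = 1.1301

1.1301


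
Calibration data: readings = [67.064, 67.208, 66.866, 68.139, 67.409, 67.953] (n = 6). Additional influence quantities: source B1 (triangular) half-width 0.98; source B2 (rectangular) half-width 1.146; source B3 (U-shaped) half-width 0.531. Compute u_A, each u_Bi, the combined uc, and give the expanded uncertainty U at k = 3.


mean = (67.064 + 67.208 + 66.866 + 68.139 + 67.409 + 67.953) / 6 = 67.43983333
s = sqrt(sum((x - mean)^2)/(n-1)) = 0.50545165
u_A = s / sqrt(n) = 0.50545165 / sqrt(6) = 0.20634977
u_B1 = 0.98 / sqrt(6) = 0.40008332
u_B2 = 1.146 / sqrt(3) = 0.66164341
u_B3 = 0.531 / sqrt(2) = 0.3754737
uc = sqrt(0.20634977^2 + 0.40008332^2 + 0.66164341^2 + 0.3754737^2) = 0.88396798
U = k * uc = 3 * 0.88396798
U = 2.6519

2.6519


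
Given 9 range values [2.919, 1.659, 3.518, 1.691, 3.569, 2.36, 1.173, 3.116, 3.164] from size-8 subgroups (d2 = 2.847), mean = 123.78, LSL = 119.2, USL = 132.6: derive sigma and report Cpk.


R_bar = (2.919 + 1.659 + 3.518 + 1.691 + 3.569 + 2.36 + 1.173 + 3.116 + 3.164) / 9 = 2.5743333
sigma = R_bar / d2 = 2.5743333 / 2.847 = 0.90422666
Cp = (USL - LSL)/(6*sigma) = (132.6 - 119.2)/(6*0.90422666) = 2.4699
Cpu = (132.6 - 123.78)/(3*0.90422666) = 3.2514
Cpl = (123.78 - 119.2)/(3*0.90422666) = 1.6884
Cpk = min(Cpu, Cpl) = 1.6884

1.6884


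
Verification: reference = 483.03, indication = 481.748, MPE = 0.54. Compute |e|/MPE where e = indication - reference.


e = indication - reference = 481.748 - 483.03 = -1.2820
|e| = 1.2820
ratio = |e| / MPE = 1.2820 / 0.54
ratio = 2.3741

2.3741


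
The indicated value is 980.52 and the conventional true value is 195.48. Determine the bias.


Systematic error = measured - true
= 980.52 - 195.48
= 785.0400

785.0400


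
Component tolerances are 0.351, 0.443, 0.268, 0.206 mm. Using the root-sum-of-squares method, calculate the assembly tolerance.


RSS = sqrt(0.351^2 + 0.443^2 + 0.268^2 + 0.206^2)
= sqrt(0.43371)
= 0.6586

0.6586


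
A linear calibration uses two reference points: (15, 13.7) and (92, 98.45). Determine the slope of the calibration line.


slope = (y2 - y1) / (x2 - x1)
= (98.45 - 13.7) / (92 - 15)
= 84.7500 / 77
= 1.1006

1.1006


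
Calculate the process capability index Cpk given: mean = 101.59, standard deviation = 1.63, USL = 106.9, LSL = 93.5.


Cpu = (USL - mean) / (3*sigma) = (106.9 - 101.59) / (3*1.63) = 1.0859
Cpl = (mean - LSL) / (3*sigma) = (101.59 - 93.5) / (3*1.63) = 1.6544
Cpk = min(Cpu, Cpl) = 1.0859

1.0859


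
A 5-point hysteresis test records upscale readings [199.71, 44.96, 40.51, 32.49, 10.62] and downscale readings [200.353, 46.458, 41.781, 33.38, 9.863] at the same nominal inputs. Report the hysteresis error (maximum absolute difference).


|199.71 - 200.353| = 0.6430
|44.96 - 46.458| = 1.4980
|40.51 - 41.781| = 1.2710
|32.49 - 33.38| = 0.8900
|10.62 - 9.863| = 0.7570
hysteresis = max(diffs) = 1.4980

1.4980


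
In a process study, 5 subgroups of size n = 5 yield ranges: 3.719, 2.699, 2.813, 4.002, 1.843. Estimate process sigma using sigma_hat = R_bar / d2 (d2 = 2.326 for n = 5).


R_bar = (3.719 + 2.699 + 2.813 + 4.002 + 1.843) / 5
R_bar = 15.076 / 5 = 3.0152
sigma_hat = R_bar / d2 = 3.0152 / 2.326 = 1.2963

1.2963


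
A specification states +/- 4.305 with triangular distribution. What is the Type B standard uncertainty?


u_B = half_width / sqrt(6)
u_B = 4.305 / 2.4494897
u_B = 1.7575

1.7575


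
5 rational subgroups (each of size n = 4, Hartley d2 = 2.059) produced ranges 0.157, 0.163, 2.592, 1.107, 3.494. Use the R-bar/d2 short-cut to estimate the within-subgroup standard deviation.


R_bar = (0.157 + 0.163 + 2.592 + 1.107 + 3.494) / 5
R_bar = 7.513 / 5 = 1.5026
sigma_hat = R_bar / d2 = 1.5026 / 2.059 = 0.7298

0.7298


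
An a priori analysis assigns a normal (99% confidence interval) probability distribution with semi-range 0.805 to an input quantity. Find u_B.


u_B = half_width / 2.576
u_B = 0.805 / 2.576
u_B = 0.3125

0.3125


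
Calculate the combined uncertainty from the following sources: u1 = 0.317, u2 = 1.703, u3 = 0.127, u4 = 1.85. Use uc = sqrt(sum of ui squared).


uc = sqrt(0.317^2 + 1.703^2 + 0.127^2 + 1.85^2)
uc = sqrt(6.439327)
uc = 2.5376

2.5376


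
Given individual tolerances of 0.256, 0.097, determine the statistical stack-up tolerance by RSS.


RSS = sqrt(0.256^2 + 0.097^2)
= sqrt(0.074945)
= 0.2738

0.2738


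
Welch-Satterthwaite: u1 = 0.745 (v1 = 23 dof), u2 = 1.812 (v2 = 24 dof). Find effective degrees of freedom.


uc = sqrt(u1^2 + u2^2) = sqrt(0.745^2 + 1.812^2) = 1.9591756
v_eff = uc^4 / (u1^4/v1 + u2^4/v2)
= 1.9591756^4 / (0.745^4/23 + 1.812^4/24)
= 14.733077 / 0.46257476
v_eff = 31.8502

31.8502


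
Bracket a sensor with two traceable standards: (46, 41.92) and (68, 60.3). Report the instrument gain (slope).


slope = (y2 - y1) / (x2 - x1)
= (60.3 - 41.92) / (68 - 46)
= 18.3800 / 22
= 0.8355

0.8355


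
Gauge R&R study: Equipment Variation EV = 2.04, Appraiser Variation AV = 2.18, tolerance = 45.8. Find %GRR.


GRR = sqrt(EV^2 + AV^2) = sqrt(2.04^2 + 2.18^2) = 2.9856323
%GRR = GRR / tol * 100 = 2.9856323 / 45.8 * 100
%GRR = 6.5188

6.5188


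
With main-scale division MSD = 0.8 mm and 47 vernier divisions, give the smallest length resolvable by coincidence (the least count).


LC = MSD / n_div
= 0.8 / 47
= 0.0170

0.0170


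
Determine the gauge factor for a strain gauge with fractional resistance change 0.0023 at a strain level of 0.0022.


GF = (dR/R) / epsilon
= 0.0023 / 0.0022
= 1.0455

1.0455


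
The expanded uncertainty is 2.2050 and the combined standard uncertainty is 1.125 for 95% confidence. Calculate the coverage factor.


k = U / uc
k = 2.2050 / 1.125
k = 1.96

1.96


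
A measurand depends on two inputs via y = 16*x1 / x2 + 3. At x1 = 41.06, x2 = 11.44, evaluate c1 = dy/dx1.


y = 16*x1 / x2 + 3
dy/dx1 = 16/x2
Evaluate at x2 = 11.44: c1 = 16 / 11.44
c1 = 1.3986

1.3986


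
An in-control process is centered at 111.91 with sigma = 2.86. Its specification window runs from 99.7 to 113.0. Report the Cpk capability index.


Cpu = (USL - mean) / (3*sigma) = (113.0 - 111.91) / (3*2.86) = 0.1270
Cpl = (mean - LSL) / (3*sigma) = (111.91 - 99.7) / (3*2.86) = 1.4231
Cpk = min(Cpu, Cpl) = 0.1270

0.1270


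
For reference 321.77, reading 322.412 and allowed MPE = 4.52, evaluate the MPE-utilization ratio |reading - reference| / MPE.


e = indication - reference = 322.412 - 321.77 = 0.6420
|e| = 0.6420
ratio = |e| / MPE = 0.6420 / 4.52
ratio = 0.1420

0.1420


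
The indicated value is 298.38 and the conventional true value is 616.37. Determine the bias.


Systematic error = measured - true
= 298.38 - 616.37
= -317.9900

-317.9900


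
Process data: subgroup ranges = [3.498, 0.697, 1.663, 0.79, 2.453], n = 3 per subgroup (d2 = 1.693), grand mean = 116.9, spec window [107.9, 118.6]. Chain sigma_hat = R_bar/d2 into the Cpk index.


R_bar = (3.498 + 0.697 + 1.663 + 0.79 + 2.453) / 5 = 1.8202
sigma = R_bar / d2 = 1.8202 / 1.693 = 1.0751329
Cp = (USL - LSL)/(6*sigma) = (118.6 - 107.9)/(6*1.0751329) = 1.6587
Cpu = (118.6 - 116.9)/(3*1.0751329) = 0.5271
Cpl = (116.9 - 107.9)/(3*1.0751329) = 2.7904
Cpk = min(Cpu, Cpl) = 0.5271

0.5271


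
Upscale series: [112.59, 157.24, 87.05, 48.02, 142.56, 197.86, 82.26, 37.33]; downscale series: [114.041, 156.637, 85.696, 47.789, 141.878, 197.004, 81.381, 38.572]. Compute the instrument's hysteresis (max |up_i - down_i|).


|112.59 - 114.041| = 1.4510
|157.24 - 156.637| = 0.6030
|87.05 - 85.696| = 1.3540
|48.02 - 47.789| = 0.2310
|142.56 - 141.878| = 0.6820
|197.86 - 197.004| = 0.8560
|82.26 - 81.381| = 0.8790
|37.33 - 38.572| = 1.2420
hysteresis = max(diffs) = 1.4510

1.4510


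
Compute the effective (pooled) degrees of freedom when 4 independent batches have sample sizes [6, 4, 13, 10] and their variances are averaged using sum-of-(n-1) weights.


nu = sum_i (n_i - 1)
nu = ((6 - 1) + (4 - 1) + (13 - 1) + (10 - 1))
nu = 5 + 3 + 12 + 9
nu = 29

29


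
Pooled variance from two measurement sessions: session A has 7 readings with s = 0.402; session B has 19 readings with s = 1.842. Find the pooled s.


s_p = sqrt(((n1-1)*s1^2 + (n2-1)*s2^2) / (n1+n2-2))
numerator = (7-1)*0.402^2 + (19-1)*1.842^2 = 0.969624 + 61.073352 = 62.042976
denominator = 7 + 19 - 2 = 24
s_p^2 = 62.042976 / 24 = 2.585124
s_p = sqrt(2.585124) = 1.6078

1.6078


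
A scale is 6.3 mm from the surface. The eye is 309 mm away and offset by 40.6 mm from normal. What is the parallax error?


error = h * offset / d
= 6.3 * 40.6 / 309
= 0.8278

0.8278


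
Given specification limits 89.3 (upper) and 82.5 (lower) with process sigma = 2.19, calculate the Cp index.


Cp = (USL - LSL) / (6 * sigma)
= (89.3 - 82.5) / (6 * 2.19)
= 6.8000 / 13.1400
= 0.5175

0.5175


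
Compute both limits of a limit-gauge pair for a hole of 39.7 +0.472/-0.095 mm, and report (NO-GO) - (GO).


GO = nominal - lower_tol (smallest hole = maximum material condition)
GO = 39.7 - 0.095 = 39.605
NO-GO = nominal + upper_tol (largest hole = least material condition)
NO-GO = 39.7 + 0.472 = 40.172
spread = NO-GO - GO = 40.172 - 39.605 = 0.5670

0.5670


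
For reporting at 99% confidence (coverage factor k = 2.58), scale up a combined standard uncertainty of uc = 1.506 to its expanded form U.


U = k * uc
U = 2.58 * 1.506
U = 3.8855

3.8855


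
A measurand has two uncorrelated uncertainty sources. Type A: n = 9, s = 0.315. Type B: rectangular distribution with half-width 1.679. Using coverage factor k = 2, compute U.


u_A = s / sqrt(n) = 0.315 / sqrt(9) = 0.105
u_B = half_width / sqrt(3) = 1.679 / sqrt(3) = 0.9693711
uc = sqrt(u_A^2 + u_B^2) = sqrt(0.105^2 + 0.9693711^2) = 0.97504119
U = k * uc = 2 * 0.97504119
U = 1.9501

1.9501


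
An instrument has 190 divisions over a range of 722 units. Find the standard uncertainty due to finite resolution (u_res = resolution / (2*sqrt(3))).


resolution = range / divisions
resolution = 722 / 190 = 3.8
u_res = resolution / (2*sqrt(3))
u_res = 3.8 / 3.4641016
u_res = 1.0970

1.0970


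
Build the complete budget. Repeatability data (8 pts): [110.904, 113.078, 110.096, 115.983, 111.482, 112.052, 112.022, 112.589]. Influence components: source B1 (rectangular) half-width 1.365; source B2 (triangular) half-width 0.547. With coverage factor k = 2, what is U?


mean = (110.904 + 113.078 + 110.096 + 115.983 + 111.482 + 112.052 + 112.022 + 112.589) / 8 = 112.27575
s = sqrt(sum((x - mean)^2)/(n-1)) = 1.7672793
u_A = s / sqrt(n) = 1.7672793 / sqrt(8) = 0.62482759
u_B1 = 1.365 / sqrt(3) = 0.78808312
u_B2 = 0.547 / sqrt(6) = 0.22331181
uc = sqrt(0.62482759^2 + 0.78808312^2 + 0.22331181^2) = 1.0302197
U = k * uc = 2 * 1.0302197
U = 2.0604

2.0604


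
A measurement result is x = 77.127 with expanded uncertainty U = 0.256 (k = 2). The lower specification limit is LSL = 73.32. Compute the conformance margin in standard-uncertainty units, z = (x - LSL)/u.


u = U / k = 0.256 / 2 = 0.128
margin = |LSL - x| = |73.32 - 77.127| = 3.807
z = margin / u = 3.807 / 0.128
z = 29.7422

29.7422


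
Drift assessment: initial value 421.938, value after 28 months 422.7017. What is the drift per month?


rate = (v2 - v1) / months
= (422.7017 - 421.938) / 28
= 0.7637 / 28
= 0.0273

0.0273


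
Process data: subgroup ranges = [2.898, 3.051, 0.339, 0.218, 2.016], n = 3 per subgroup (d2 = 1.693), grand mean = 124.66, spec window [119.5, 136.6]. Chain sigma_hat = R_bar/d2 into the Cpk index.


R_bar = (2.898 + 3.051 + 0.339 + 0.218 + 2.016) / 5 = 1.7044
sigma = R_bar / d2 = 1.7044 / 1.693 = 1.0067336
Cp = (USL - LSL)/(6*sigma) = (136.6 - 119.5)/(6*1.0067336) = 2.8309
Cpu = (136.6 - 124.66)/(3*1.0067336) = 3.9534
Cpl = (124.66 - 119.5)/(3*1.0067336) = 1.7085
Cpk = min(Cpu, Cpl) = 1.7085

1.7085


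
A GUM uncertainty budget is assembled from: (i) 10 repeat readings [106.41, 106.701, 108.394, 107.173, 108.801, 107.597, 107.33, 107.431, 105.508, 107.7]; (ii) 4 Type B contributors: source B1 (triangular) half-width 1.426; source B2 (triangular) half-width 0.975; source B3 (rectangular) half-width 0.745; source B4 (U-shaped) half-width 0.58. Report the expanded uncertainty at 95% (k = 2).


mean = (106.41 + 106.701 + 108.394 + 107.173 + 108.801 + 107.597 + 107.33 + 107.431 + 105.508 + 107.7) / 10 = 107.3045
s = sqrt(sum((x - mean)^2)/(n-1)) = 0.9483435
u_A = s / sqrt(n) = 0.9483435 / sqrt(10) = 0.29989255
u_B1 = 1.426 / sqrt(6) = 0.58216206
u_B2 = 0.975 / sqrt(6) = 0.39804208
u_B3 = 0.745 / sqrt(3) = 0.43012595
u_B4 = 0.58 / sqrt(2) = 0.41012193
uc = sqrt(0.29989255^2 + 0.58216206^2 + 0.39804208^2 + 0.43012595^2 + 0.41012193^2) = 0.96979072
U = k * uc = 2 * 0.96979072
U = 1.9396

1.9396


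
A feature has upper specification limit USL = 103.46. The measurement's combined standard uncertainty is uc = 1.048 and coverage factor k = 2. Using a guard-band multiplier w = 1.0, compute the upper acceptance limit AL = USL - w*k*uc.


U = k * uc = 2 * 1.048 = 2.096
guard band g = w * U = 1.0 * 2.096 = 2.096
AL = USL - g = 103.46 - 2.096
AL = 101.3640

101.3640


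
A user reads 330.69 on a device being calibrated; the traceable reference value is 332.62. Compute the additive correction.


Correction = standard - reading
= 332.62 - 330.69
= 1.9300

1.9300


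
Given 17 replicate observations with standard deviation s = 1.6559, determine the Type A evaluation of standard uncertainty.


u_A = s / sqrt(n)
u_A = 1.6559 / sqrt(17)
u_A = 1.6559 / 4.1231056
u_A = 0.4016

0.4016


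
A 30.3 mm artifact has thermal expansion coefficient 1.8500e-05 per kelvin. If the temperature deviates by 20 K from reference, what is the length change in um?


dL = L * alpha * dT
= 30.3 * 1.8500e-05 * 20
= 0.0112110 mm
dL_um = 0.0112110 * 1000 = 11.2110 um

11.2110


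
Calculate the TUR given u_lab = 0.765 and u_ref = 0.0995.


TUR = u_lab / u_ref
= 0.765 / 0.0995
= 7.6884

7.6884


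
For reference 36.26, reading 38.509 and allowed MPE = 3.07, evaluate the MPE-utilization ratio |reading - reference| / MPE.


e = indication - reference = 38.509 - 36.26 = 2.2490
|e| = 2.2490
ratio = |e| / MPE = 2.2490 / 3.07
ratio = 0.7326

0.7326


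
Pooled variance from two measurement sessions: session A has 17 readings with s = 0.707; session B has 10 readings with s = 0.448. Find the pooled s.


s_p = sqrt(((n1-1)*s1^2 + (n2-1)*s2^2) / (n1+n2-2))
numerator = (17-1)*0.707^2 + (10-1)*0.448^2 = 7.997584 + 1.806336 = 9.80392
denominator = 17 + 10 - 2 = 25
s_p^2 = 9.80392 / 25 = 0.3921568
s_p = sqrt(0.3921568) = 0.6262

0.6262


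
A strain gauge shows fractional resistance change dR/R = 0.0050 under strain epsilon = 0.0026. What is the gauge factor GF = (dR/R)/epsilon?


GF = (dR/R) / epsilon
= 0.0050 / 0.0026
= 1.9231

1.9231


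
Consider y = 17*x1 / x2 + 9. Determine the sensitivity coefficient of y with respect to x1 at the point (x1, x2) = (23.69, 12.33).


y = 17*x1 / x2 + 9
dy/dx1 = 17/x2
Evaluate at x2 = 12.33: c1 = 17 / 12.33
c1 = 1.3788

1.3788


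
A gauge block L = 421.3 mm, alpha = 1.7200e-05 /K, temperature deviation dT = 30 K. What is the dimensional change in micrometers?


dL = L * alpha * dT
= 421.3 * 1.7200e-05 * 30
= 0.2173908 mm
dL_um = 0.2173908 * 1000 = 217.3908 um

217.3908


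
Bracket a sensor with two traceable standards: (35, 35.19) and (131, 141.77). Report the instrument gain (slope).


slope = (y2 - y1) / (x2 - x1)
= (141.77 - 35.19) / (131 - 35)
= 106.5800 / 96
= 1.1102

1.1102


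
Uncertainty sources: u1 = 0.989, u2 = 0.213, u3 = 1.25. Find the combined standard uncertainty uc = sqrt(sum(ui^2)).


uc = sqrt(0.989^2 + 0.213^2 + 1.25^2)
uc = sqrt(2.58599)
uc = 1.6081

1.6081


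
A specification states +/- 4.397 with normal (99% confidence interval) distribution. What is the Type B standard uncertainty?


u_B = half_width / 2.576
u_B = 4.397 / 2.576
u_B = 1.7069

1.7069


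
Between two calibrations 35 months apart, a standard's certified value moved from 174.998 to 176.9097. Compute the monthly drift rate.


rate = (v2 - v1) / months
= (176.9097 - 174.998) / 35
= 1.9117 / 35
= 0.0546

0.0546


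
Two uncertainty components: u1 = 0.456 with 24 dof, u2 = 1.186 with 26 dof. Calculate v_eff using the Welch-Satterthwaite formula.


uc = sqrt(u1^2 + u2^2) = sqrt(0.456^2 + 1.186^2) = 1.2706424
v_eff = uc^4 / (u1^4/v1 + u2^4/v2)
= 1.2706424^4 / (0.456^4/24 + 1.186^4/26)
= 2.6067139 / 0.077898185
v_eff = 33.4631

33.4631


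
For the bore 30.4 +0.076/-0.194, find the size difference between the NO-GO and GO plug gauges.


GO = nominal - lower_tol (smallest hole = maximum material condition)
GO = 30.4 - 0.194 = 30.206
NO-GO = nominal + upper_tol (largest hole = least material condition)
NO-GO = 30.4 + 0.076 = 30.476
spread = NO-GO - GO = 30.476 - 30.206 = 0.2700

0.2700


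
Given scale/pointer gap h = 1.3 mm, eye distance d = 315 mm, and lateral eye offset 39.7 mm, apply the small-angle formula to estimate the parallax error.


error = h * offset / d
= 1.3 * 39.7 / 315
= 0.1638

0.1638


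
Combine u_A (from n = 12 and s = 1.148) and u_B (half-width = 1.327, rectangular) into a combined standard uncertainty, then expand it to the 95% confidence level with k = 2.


u_A = s / sqrt(n) = 1.148 / sqrt(12) = 0.33139905
u_B = half_width / sqrt(3) = 1.327 / sqrt(3) = 0.76614381
uc = sqrt(u_A^2 + u_B^2) = sqrt(0.33139905^2 + 0.76614381^2) = 0.83474647
U = k * uc = 2 * 0.83474647
U = 1.6695

1.6695


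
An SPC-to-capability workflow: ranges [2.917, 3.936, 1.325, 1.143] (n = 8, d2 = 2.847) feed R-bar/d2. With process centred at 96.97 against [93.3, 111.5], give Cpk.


R_bar = (2.917 + 3.936 + 1.325 + 1.143) / 4 = 2.33025
sigma = R_bar / d2 = 2.33025 / 2.847 = 0.81849315
Cp = (USL - LSL)/(6*sigma) = (111.5 - 93.3)/(6*0.81849315) = 3.7060
Cpu = (111.5 - 96.97)/(3*0.81849315) = 5.9174
Cpl = (96.97 - 93.3)/(3*0.81849315) = 1.4946
Cpk = min(Cpu, Cpl) = 1.4946

1.4946


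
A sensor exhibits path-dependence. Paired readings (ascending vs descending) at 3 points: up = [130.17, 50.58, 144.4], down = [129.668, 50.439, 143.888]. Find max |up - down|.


|130.17 - 129.668| = 0.5020
|50.58 - 50.439| = 0.1410
|144.4 - 143.888| = 0.5120
hysteresis = max(diffs) = 0.5120

0.5120


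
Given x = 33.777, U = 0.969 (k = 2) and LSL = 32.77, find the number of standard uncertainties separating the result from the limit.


u = U / k = 0.969 / 2 = 0.4845
margin = |LSL - x| = |32.77 - 33.777| = 1.007
z = margin / u = 1.007 / 0.4845
z = 2.0784

2.0784


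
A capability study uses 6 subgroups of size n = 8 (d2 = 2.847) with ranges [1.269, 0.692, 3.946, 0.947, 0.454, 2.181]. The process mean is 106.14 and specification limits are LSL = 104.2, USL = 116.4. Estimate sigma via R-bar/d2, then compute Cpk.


R_bar = (1.269 + 0.692 + 3.946 + 0.947 + 0.454 + 2.181) / 6 = 1.5815
sigma = R_bar / d2 = 1.5815 / 2.847 = 0.55549701
Cp = (USL - LSL)/(6*sigma) = (116.4 - 104.2)/(6*0.55549701) = 3.6604
Cpu = (116.4 - 106.14)/(3*0.55549701) = 6.1566
Cpl = (106.14 - 104.2)/(3*0.55549701) = 1.1641
Cpk = min(Cpu, Cpl) = 1.1641

1.1641


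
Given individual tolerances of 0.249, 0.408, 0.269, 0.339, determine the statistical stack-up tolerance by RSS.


RSS = sqrt(0.249^2 + 0.408^2 + 0.269^2 + 0.339^2)
= sqrt(0.415747)
= 0.6448

0.6448


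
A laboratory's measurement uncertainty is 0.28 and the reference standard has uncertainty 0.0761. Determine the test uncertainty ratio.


TUR = u_lab / u_ref
= 0.28 / 0.0761
= 3.6794

3.6794


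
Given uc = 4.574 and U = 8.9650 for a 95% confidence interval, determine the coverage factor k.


k = U / uc
k = 8.9650 / 4.574
k = 1.96

1.96


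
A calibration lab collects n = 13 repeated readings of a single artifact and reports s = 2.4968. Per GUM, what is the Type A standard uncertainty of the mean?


u_A = s / sqrt(n)
u_A = 2.4968 / sqrt(13)
u_A = 2.4968 / 3.6055513
u_A = 0.6925

0.6925


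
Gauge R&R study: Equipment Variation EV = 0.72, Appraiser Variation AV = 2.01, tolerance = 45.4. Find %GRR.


GRR = sqrt(EV^2 + AV^2) = sqrt(0.72^2 + 2.01^2) = 2.1350644
%GRR = GRR / tol * 100 = 2.1350644 / 45.4 * 100
%GRR = 4.7028

4.7028


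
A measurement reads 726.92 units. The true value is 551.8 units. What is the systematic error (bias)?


Systematic error = measured - true
= 726.92 - 551.8
= 175.1200

175.1200


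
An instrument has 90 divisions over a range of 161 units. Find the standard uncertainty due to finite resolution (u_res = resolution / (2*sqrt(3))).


resolution = range / divisions
resolution = 161 / 90 = 1.7888889
u_res = resolution / (2*sqrt(3))
u_res = 1.7888889 / 3.4641016
u_res = 0.5164

0.5164


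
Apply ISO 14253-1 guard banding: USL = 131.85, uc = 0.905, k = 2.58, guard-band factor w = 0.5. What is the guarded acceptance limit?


U = k * uc = 2.58 * 0.905 = 2.3349
guard band g = w * U = 0.5 * 2.3349 = 1.16745
AL = USL - g = 131.85 - 1.16745
AL = 130.6825

130.6825


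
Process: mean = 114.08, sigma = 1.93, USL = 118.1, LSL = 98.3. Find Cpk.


Cpu = (USL - mean) / (3*sigma) = (118.1 - 114.08) / (3*1.93) = 0.6943
Cpl = (mean - LSL) / (3*sigma) = (114.08 - 98.3) / (3*1.93) = 2.7254
Cpk = min(Cpu, Cpl) = 0.6943

0.6943


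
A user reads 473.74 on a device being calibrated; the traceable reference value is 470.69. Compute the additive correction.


Correction = standard - reading
= 470.69 - 473.74
= -3.0500

-3.0500


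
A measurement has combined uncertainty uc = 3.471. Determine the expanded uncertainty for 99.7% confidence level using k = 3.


U = k * uc
U = 3 * 3.471
U = 10.4130

10.4130


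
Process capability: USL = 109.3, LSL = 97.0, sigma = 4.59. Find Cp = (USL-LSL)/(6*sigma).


Cp = (USL - LSL) / (6 * sigma)
= (109.3 - 97.0) / (6 * 4.59)
= 12.3000 / 27.5400
= 0.4466

0.4466


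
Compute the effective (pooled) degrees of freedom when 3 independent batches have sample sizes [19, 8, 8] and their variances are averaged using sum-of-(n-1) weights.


nu = sum_i (n_i - 1)
nu = ((19 - 1) + (8 - 1) + (8 - 1))
nu = 18 + 7 + 7
nu = 32

32


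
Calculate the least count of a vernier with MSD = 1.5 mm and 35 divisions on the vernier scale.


LC = MSD / n_div
= 1.5 / 35
= 0.0429

0.0429


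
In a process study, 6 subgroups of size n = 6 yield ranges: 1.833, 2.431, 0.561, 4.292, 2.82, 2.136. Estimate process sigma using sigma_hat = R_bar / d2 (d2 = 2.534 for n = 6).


R_bar = (1.833 + 2.431 + 0.561 + 4.292 + 2.82 + 2.136) / 6
R_bar = 14.073 / 6 = 2.3455
sigma_hat = R_bar / d2 = 2.3455 / 2.534 = 0.9256

0.9256


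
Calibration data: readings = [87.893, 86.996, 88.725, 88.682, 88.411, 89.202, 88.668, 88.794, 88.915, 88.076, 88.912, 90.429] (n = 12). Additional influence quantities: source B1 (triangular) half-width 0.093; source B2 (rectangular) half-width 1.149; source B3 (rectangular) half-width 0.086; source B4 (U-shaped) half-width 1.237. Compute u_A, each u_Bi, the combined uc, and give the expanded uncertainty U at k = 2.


mean = (87.893 + 86.996 + 88.725 + 88.682 + 88.411 + 89.202 + 88.668 + 88.794 + 88.915 + 88.076 + 88.912 + 90.429) / 12 = 88.64191667
s = sqrt(sum((x - mean)^2)/(n-1)) = 0.81635002
u_A = s / sqrt(n) = 0.81635002 / sqrt(12) = 0.23565995
u_B1 = 0.093 / sqrt(6) = 0.037967091
u_B2 = 1.149 / sqrt(3) = 0.66337546
u_B3 = 0.086 / sqrt(3) = 0.049652123
u_B4 = 1.237 / sqrt(2) = 0.87469109
uc = sqrt(0.23565995^2 + 0.037967091^2 + 0.66337546^2 + 0.049652123^2 + 0.87469109^2) = 1.1245417
U = k * uc = 2 * 1.1245417
U = 2.2491

2.2491


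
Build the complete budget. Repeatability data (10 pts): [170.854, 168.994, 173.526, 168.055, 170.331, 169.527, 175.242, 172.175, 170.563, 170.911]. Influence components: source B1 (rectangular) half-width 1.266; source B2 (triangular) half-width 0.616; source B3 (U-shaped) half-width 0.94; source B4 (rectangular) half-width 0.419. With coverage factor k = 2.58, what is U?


mean = (170.854 + 168.994 + 173.526 + 168.055 + 170.331 + 169.527 + 175.242 + 172.175 + 170.563 + 170.911) / 10 = 171.0178
s = sqrt(sum((x - mean)^2)/(n-1)) = 2.1418386
u_A = s / sqrt(n) = 2.1418386 / sqrt(10) = 0.67730884
u_B1 = 1.266 / sqrt(3) = 0.73092544
u_B2 = 0.616 / sqrt(6) = 0.25148095
u_B3 = 0.94 / sqrt(2) = 0.66468037
u_B4 = 0.419 / sqrt(3) = 0.24190976
uc = sqrt(0.67730884^2 + 0.73092544^2 + 0.25148095^2 + 0.66468037^2 + 0.24190976^2) = 1.2476226
U = k * uc = 2.58 * 1.2476226
U = 3.2189

3.2189


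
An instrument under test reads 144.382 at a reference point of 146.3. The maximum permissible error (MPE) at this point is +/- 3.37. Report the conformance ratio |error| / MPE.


e = indication - reference = 144.382 - 146.3 = -1.9180
|e| = 1.9180
ratio = |e| / MPE = 1.9180 / 3.37
ratio = 0.5691

0.5691


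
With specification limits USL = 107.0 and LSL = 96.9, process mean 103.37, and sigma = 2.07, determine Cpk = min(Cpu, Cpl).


Cpu = (USL - mean) / (3*sigma) = (107.0 - 103.37) / (3*2.07) = 0.5845
Cpl = (mean - LSL) / (3*sigma) = (103.37 - 96.9) / (3*2.07) = 1.0419
Cpk = min(Cpu, Cpl) = 0.5845

0.5845


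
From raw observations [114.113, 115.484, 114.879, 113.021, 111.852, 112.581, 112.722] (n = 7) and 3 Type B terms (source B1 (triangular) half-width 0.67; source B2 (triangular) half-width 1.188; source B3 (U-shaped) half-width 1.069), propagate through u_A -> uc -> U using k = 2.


mean = (114.113 + 115.484 + 114.879 + 113.021 + 111.852 + 112.581 + 112.722) / 7 = 113.5217143
s = sqrt(sum((x - mean)^2)/(n-1)) = 1.3295084
u_A = s / sqrt(n) = 1.3295084 / sqrt(7) = 0.50250694
u_B1 = 0.67 / sqrt(6) = 0.27352635
u_B2 = 1.188 / sqrt(6) = 0.48499897
u_B3 = 1.069 / sqrt(2) = 0.75589715
uc = sqrt(0.50250694^2 + 0.27352635^2 + 0.48499897^2 + 0.75589715^2) = 1.0648636
U = k * uc = 2 * 1.0648636
U = 2.1297

2.1297


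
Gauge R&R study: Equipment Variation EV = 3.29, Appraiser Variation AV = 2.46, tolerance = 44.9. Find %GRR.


GRR = sqrt(EV^2 + AV^2) = sqrt(3.29^2 + 2.46^2) = 4.1080044
%GRR = GRR / tol * 100 = 4.1080044 / 44.9 * 100
%GRR = 9.1492

9.1492


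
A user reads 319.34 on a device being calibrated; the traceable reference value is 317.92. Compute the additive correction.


Correction = standard - reading
= 317.92 - 319.34
= -1.4200

-1.4200
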